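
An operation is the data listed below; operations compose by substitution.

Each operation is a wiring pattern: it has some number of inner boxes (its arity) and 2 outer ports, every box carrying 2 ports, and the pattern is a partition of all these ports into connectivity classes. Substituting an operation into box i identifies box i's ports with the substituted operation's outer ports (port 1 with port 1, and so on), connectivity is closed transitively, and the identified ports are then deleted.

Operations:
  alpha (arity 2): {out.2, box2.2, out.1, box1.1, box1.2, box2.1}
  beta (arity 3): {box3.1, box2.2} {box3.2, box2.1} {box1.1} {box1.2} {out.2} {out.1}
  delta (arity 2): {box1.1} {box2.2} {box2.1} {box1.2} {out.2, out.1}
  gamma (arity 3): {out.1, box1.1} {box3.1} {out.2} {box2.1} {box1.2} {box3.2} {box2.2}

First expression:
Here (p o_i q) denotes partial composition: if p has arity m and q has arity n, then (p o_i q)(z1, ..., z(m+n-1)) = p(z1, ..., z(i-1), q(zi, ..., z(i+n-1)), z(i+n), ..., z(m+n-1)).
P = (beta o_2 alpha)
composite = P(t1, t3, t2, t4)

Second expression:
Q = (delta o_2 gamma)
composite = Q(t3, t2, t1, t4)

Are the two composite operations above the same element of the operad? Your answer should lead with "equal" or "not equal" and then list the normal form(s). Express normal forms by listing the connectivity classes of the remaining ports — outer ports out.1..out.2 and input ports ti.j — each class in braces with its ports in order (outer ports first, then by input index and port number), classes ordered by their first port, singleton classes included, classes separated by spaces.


Normal form of the first expression: {out.1} {out.2} {t1.1} {t1.2} {t2.1, t2.2, t3.1, t3.2, t4.1, t4.2}
Normal form of the second expression: {out.1, out.2} {t1.1} {t1.2} {t2.1} {t2.2} {t3.1} {t3.2} {t4.1} {t4.2}
The forms do not match — not equal.

not equal — first {out.1} {out.2} {t1.1} {t1.2} {t2.1, t2.2, t3.1, t3.2, t4.1, t4.2}, second {out.1, out.2} {t1.1} {t1.2} {t2.1} {t2.2} {t3.1} {t3.2} {t4.1} {t4.2}


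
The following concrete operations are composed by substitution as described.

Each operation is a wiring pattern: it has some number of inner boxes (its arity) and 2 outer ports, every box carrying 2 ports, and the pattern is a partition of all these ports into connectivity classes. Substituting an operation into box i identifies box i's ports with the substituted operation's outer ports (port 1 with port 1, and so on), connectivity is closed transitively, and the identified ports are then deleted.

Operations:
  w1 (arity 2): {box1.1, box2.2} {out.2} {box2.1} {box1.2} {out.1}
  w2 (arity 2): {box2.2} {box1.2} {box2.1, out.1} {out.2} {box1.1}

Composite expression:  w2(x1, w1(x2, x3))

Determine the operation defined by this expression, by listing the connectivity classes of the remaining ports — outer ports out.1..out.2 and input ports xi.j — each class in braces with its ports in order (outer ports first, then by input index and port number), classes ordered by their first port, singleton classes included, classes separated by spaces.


{out.1} {out.2} {x1.1} {x1.2} {x2.1, x3.2} {x2.2} {x3.1}

Two ports join when wires chain via w2-identified ports.
after w1, the pattern on (x2, x3) reads {out.1} {out.2} {x2.1, x3.2} {x2.2} {x3.1} (out.j = its outer ports)
after w2, the pattern on (x1, x2, x3) reads {out.1} {out.2} {x1.1} {x1.2} {x2.1, x3.2} {x2.2} {x3.1} (out.j = its outer ports)


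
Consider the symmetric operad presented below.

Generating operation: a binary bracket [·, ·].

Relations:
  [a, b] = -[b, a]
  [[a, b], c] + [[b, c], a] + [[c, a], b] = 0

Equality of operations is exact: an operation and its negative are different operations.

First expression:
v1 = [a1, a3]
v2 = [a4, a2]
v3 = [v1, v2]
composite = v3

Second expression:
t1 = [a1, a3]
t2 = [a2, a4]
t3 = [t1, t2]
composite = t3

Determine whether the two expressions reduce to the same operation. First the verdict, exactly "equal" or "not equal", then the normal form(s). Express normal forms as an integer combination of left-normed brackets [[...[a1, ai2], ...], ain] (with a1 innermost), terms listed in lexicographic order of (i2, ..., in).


The first expression reduces to -[[[a1, a3], a2], a4] + [[[a1, a3], a4], a2]
The second expression reduces to [[[a1, a3], a2], a4] - [[[a1, a3], a4], a2]
Different reductions; not equal.

not equal: they reduce to -[[[a1, a3], a2], a4] + [[[a1, a3], a4], a2] and [[[a1, a3], a2], a4] - [[[a1, a3], a4], a2]


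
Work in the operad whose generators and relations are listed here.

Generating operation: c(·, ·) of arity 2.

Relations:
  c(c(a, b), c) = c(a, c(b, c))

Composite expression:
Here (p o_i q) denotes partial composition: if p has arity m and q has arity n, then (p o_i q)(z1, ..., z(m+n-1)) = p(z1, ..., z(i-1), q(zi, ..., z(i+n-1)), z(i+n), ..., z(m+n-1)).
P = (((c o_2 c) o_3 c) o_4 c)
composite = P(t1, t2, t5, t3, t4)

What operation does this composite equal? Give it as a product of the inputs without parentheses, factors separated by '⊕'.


Every regrouping of c is equal, so read the t-inputs in written order.
c(t3, t4) flattens to t3 ⊕ t4
c(t5, c(t3, t4)) flattens to t5 ⊕ t3 ⊕ t4
c(t2, c(t5, c(t3, t4))) flattens to t2 ⊕ t5 ⊕ t3 ⊕ t4
c(t1, c(t2, c(t5, c(t3, t4)))) flattens to t1 ⊕ t2 ⊕ t5 ⊕ t3 ⊕ t4

t1 ⊕ t2 ⊕ t5 ⊕ t3 ⊕ t4


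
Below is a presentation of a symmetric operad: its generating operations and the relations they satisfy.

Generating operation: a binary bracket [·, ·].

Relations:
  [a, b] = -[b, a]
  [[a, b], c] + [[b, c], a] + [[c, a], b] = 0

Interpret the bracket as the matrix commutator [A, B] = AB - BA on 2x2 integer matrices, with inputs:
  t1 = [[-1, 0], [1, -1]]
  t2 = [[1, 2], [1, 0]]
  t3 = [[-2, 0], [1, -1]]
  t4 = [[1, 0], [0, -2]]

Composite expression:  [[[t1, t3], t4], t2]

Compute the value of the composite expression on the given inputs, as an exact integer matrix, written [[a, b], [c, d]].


[[6, 0], [-3, -6]]

[t1, t3] = [[0, 0], [-1, 0]]
[[t1, t3], t4] = [[0, 0], [-3, 0]]
[[[t1, t3], t4], t2] = [[6, 0], [-3, -6]]


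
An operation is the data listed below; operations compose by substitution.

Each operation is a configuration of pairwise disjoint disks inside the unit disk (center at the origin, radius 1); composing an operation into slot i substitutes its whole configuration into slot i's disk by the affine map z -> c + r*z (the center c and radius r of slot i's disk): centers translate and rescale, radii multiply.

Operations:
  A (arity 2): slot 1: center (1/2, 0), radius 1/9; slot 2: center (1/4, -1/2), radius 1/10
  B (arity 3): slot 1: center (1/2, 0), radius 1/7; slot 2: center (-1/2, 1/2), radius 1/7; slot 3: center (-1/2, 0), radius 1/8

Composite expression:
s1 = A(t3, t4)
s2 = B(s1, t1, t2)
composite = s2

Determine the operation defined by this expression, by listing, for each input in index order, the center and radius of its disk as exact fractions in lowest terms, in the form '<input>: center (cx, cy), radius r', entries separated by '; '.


t1: center (-1/2, 1/2), radius 1/7; t2: center (-1/2, 0), radius 1/8; t3: center (4/7, 0), radius 1/63; t4: center (15/28, -1/14), radius 1/70

Follow each t-input down from B: c' goes to c + r*c', radius to r*r'.
tracing t3 down its 2-map path: center (4/7, 0), radius 1/63
tracing t4 down its 2-map path: center (15/28, -1/14), radius 1/70
tracing t1 down its 1-map path: center (-1/2, 1/2), radius 1/7
tracing t2 down its 1-map path: center (-1/2, 0), radius 1/8


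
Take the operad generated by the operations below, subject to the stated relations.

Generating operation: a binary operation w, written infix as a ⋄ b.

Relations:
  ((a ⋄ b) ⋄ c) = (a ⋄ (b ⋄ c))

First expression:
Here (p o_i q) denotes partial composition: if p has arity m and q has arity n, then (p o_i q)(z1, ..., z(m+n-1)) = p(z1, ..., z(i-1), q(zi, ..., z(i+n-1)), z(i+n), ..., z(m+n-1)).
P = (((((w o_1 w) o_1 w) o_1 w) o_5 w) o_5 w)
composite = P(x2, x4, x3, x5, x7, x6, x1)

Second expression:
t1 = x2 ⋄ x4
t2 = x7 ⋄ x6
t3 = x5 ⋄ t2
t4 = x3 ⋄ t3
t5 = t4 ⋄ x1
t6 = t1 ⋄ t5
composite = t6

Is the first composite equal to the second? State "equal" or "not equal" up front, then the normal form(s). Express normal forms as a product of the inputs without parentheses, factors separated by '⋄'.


The first composite normalizes to x2 ⋄ x4 ⋄ x3 ⋄ x5 ⋄ x7 ⋄ x6 ⋄ x1
The second composite normalizes to x2 ⋄ x4 ⋄ x3 ⋄ x5 ⋄ x7 ⋄ x6 ⋄ x1
Both agree, so they are equal.

equal — both sides give x2 ⋄ x4 ⋄ x3 ⋄ x5 ⋄ x7 ⋄ x6 ⋄ x1


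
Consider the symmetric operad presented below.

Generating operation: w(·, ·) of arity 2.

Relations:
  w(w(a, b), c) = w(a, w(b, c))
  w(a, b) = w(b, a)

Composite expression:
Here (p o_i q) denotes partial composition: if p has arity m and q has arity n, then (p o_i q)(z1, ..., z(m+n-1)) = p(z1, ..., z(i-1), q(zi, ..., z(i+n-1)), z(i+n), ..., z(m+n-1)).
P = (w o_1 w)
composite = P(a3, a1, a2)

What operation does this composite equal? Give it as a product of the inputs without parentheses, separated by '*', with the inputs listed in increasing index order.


Both nesting and order wash out for w; what remains is which a's occur.
w(a3, a1) spells out as a3 * a1
w(w(a3, a1), a2) spells out as a3 * a1 * a2
putting the inputs in ascending order: a1 * a2 * a3

a1 * a2 * a3


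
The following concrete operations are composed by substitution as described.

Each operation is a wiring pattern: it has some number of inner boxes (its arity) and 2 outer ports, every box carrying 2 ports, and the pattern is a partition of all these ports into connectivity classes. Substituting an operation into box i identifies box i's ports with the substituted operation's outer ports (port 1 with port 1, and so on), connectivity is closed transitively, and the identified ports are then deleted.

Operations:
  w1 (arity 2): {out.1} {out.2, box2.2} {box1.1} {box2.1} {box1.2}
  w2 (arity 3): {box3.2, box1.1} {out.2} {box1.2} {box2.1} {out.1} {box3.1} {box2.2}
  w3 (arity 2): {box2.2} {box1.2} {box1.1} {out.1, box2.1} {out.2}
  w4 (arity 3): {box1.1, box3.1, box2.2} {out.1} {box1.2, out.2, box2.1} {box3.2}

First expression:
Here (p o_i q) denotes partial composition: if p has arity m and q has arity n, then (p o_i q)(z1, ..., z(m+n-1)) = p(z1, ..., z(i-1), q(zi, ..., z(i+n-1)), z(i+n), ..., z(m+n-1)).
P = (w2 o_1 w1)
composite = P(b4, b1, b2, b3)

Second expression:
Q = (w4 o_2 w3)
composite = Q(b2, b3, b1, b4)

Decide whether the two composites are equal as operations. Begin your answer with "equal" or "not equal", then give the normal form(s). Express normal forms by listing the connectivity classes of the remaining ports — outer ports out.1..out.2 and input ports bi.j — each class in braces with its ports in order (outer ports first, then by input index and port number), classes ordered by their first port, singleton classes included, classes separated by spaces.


not equal; first: {out.1} {out.2} {b1.1} {b1.2} {b2.1} {b2.2} {b3.1} {b3.2} {b4.1} {b4.2}; second: {out.1} {out.2, b1.1, b2.2} {b1.2} {b2.1, b4.1} {b3.1} {b3.2} {b4.2}

The first expression reduces to {out.1} {out.2} {b1.1} {b1.2} {b2.1} {b2.2} {b3.1} {b3.2} {b4.1} {b4.2}
The second expression reduces to {out.1} {out.2, b1.1, b2.2} {b1.2} {b2.1, b4.1} {b3.1} {b3.2} {b4.2}
The forms do not match — not equal.


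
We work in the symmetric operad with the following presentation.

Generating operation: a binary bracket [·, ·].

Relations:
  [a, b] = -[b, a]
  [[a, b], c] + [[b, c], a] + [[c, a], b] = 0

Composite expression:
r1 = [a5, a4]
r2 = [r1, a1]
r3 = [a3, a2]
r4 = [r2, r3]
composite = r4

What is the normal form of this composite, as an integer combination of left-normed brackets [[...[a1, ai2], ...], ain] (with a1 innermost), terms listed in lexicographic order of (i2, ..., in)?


-[[[[a1, a4], a5], a2], a3] + [[[[a1, a4], a5], a3], a2] + [[[[a1, a5], a4], a2], a3] - [[[[a1, a5], a4], a3], a2]

A multilinear Lie element is pinned by a1-initial words (a1 innermost).
Composite bracket: [[[a5, a4], a1], [a3, a2]]
Full expansion: 16 signed words from ab - ba (2^4 = 16).
Keep just the words that open with a1:
  a1a4a5a2a3 (sign -1) contributes -[[[[a1, a4], a5], a2], a3]
  a1a4a5a3a2 (sign +1) contributes +[[[[a1, a4], a5], a3], a2]
  a1a5a4a2a3 (sign +1) contributes +[[[[a1, a5], a4], a2], a3]
  a1a5a4a3a2 (sign -1) contributes -[[[[a1, a5], a4], a3], a2]


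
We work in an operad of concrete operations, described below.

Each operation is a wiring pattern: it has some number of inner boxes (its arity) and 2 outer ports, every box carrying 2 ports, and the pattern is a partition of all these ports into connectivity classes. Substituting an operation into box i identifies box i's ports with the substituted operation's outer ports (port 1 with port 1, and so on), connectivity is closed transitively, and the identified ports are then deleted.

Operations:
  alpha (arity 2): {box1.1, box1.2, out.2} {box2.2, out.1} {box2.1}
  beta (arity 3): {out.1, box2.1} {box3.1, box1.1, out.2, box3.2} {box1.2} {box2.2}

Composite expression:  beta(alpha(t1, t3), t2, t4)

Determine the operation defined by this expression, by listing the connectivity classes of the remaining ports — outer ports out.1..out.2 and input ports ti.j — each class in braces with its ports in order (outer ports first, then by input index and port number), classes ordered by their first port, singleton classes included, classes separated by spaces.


{out.1, t2.1} {out.2, t3.2, t4.1, t4.2} {t1.1, t1.2} {t2.2} {t3.1}

Connectivity passes through glued beta-boundaries; trace each wire chain.
stage alpha: inputs (t1, t3), connectivity {out.1, t3.2} {out.2, t1.1, t1.2} {t3.1}, out.j its boundary
stage beta: inputs (t1, t3, t2, t4), connectivity {out.1, t2.1} {out.2, t3.2, t4.1, t4.2} {t1.1, t1.2} {t2.2} {t3.1}, out.j its boundary


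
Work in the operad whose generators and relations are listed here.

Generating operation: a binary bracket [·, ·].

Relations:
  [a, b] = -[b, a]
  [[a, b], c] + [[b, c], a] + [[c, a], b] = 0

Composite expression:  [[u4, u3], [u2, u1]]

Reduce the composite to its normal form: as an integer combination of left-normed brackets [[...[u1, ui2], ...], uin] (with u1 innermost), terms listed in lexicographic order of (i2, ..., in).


-[[[u1, u2], u3], u4] + [[[u1, u2], u4], u3]

Left-normed coefficients sit on the u1-initial expansion words.
Composite bracket: [[u4, u3], [u2, u1]]
Each bracket splits as ab - ba, giving 8 signed words (2^3 = 8).
The u1-initial words carry the normal form:
  u1u2u3u4 (sign -1) contributes -[[[u1, u2], u3], u4]
  u1u2u4u3 (sign +1) contributes +[[[u1, u2], u4], u3]


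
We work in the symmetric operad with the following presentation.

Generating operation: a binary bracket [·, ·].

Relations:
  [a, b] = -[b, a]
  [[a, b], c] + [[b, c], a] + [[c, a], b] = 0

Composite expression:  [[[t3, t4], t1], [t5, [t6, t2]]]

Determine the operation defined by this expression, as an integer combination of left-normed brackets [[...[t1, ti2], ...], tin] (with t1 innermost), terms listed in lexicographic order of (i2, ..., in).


Expand each bracket as ab - ba; the t1-initial words give the coefficients.
Composite bracket: [[[t3, t4], t1], [t5, [t6, t2]]]
Under [a, b] = ab - ba we get 32 signed associative words (2^5 = 32).
Collect the words opening with t1:
  sign of t1t3t4t2t6t5 is -1, so it contributes -[[[[[t1, t3], t4], t2], t6], t5]
  sign of t1t3t4t5t2t6 is +1, so it contributes +[[[[[t1, t3], t4], t5], t2], t6]
  sign of t1t3t4t5t6t2 is -1, so it contributes -[[[[[t1, t3], t4], t5], t6], t2]
  sign of t1t3t4t6t2t5 is +1, so it contributes +[[[[[t1, t3], t4], t6], t2], t5]
  sign of t1t4t3t2t6t5 is +1, so it contributes +[[[[[t1, t4], t3], t2], t6], t5]
  sign of t1t4t3t5t2t6 is -1, so it contributes -[[[[[t1, t4], t3], t5], t2], t6]
  sign of t1t4t3t5t6t2 is +1, so it contributes +[[[[[t1, t4], t3], t5], t6], t2]
  sign of t1t4t3t6t2t5 is -1, so it contributes -[[[[[t1, t4], t3], t6], t2], t5]

-[[[[[t1, t3], t4], t2], t6], t5] + [[[[[t1, t3], t4], t5], t2], t6] - [[[[[t1, t3], t4], t5], t6], t2] + [[[[[t1, t3], t4], t6], t2], t5] + [[[[[t1, t4], t3], t2], t6], t5] - [[[[[t1, t4], t3], t5], t2], t6] + [[[[[t1, t4], t3], t5], t6], t2] - [[[[[t1, t4], t3], t6], t2], t5]


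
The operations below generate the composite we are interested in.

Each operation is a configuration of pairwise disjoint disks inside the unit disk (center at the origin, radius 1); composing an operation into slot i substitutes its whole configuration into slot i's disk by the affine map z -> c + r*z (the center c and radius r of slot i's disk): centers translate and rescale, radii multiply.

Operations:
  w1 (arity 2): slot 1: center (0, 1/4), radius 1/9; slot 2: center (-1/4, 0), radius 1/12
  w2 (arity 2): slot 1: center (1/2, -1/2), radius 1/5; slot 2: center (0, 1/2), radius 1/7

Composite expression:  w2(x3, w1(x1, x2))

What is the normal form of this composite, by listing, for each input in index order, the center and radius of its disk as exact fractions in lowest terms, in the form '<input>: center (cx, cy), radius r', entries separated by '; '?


x1: center (0, 15/28), radius 1/63; x2: center (-1/28, 1/2), radius 1/84; x3: center (1/2, -1/2), radius 1/5

Below w2, radii multiply path by path; the x-disk centers shift.
x3: after 1 affine step, its disk has center (1/2, -1/2), radius 1/5
x1: after 2 affine steps, its disk has center (0, 15/28), radius 1/63
x2: after 2 affine steps, its disk has center (-1/28, 1/2), radius 1/84


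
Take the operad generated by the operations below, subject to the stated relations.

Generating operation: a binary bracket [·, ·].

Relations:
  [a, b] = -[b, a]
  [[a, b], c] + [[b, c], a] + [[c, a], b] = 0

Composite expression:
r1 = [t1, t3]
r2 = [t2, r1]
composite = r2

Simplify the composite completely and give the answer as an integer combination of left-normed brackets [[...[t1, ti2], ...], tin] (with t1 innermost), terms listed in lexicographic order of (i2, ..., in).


-[[t1, t3], t2]

Left-normed coefficients sit on the t1-initial expansion words.
Composite bracket: [t2, [t1, t3]]
Under [a, b] = ab - ba we get 4 signed associative words (2^2 = 4).
Words beginning with t1 determine it all:
  from t1t3t2, sign -1: term -[[t1, t3], t2]


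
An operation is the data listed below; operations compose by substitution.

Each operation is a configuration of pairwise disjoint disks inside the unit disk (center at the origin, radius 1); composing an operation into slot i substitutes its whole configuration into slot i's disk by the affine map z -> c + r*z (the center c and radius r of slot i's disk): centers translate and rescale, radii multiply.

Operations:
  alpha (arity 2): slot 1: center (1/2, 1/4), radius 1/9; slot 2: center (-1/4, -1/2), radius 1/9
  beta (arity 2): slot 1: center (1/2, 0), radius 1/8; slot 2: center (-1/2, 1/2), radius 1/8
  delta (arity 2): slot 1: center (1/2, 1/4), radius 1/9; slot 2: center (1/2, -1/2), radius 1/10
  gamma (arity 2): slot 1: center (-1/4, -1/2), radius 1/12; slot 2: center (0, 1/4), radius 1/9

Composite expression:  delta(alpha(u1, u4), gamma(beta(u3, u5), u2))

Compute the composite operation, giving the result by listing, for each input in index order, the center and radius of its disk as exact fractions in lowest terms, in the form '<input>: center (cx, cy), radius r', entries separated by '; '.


u1: center (5/9, 5/18), radius 1/81; u2: center (1/2, -19/40), radius 1/90; u3: center (23/48, -11/20), radius 1/960; u4: center (17/36, 7/36), radius 1/81; u5: center (113/240, -131/240), radius 1/960

Follow each u-input down from delta: c' goes to c + r*c', radius to r*r'.
tracing u1 down its 2-map path: center (5/9, 5/18), radius 1/81
tracing u4 down its 2-map path: center (17/36, 7/36), radius 1/81
tracing u3 down its 3-map path: center (23/48, -11/20), radius 1/960
tracing u5 down its 3-map path: center (113/240, -131/240), radius 1/960
tracing u2 down its 2-map path: center (1/2, -19/40), radius 1/90


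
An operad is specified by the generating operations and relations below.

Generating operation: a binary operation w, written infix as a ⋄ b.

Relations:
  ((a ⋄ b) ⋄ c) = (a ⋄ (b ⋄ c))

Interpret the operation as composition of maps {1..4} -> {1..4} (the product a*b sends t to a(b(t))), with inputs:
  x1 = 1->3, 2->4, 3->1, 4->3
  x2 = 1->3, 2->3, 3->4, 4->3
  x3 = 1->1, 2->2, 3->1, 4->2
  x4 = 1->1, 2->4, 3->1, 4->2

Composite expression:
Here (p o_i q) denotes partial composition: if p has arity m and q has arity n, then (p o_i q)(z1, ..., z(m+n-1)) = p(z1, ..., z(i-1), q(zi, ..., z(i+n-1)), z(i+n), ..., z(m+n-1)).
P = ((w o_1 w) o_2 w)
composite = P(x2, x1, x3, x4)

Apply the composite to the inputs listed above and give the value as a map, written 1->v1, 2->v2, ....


1->4, 2->3, 3->4, 4->3

(x1 ⋄ x3) = 1->3, 2->4, 3->3, 4->4
(x2 ⋄ (x1 ⋄ x3)) = 1->4, 2->3, 3->4, 4->3
((x2 ⋄ (x1 ⋄ x3)) ⋄ x4) = 1->4, 2->3, 3->4, 4->3


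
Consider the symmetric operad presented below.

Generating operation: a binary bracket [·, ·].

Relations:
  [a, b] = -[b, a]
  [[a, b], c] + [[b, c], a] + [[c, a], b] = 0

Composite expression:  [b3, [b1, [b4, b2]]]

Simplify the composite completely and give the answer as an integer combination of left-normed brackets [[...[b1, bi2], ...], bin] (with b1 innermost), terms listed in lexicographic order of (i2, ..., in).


[[[b1, b2], b4], b3] - [[[b1, b4], b2], b3]

A multilinear Lie element is pinned by b1-initial words (b1 innermost).
Composite bracket: [b3, [b1, [b4, b2]]]
Each bracket splits as ab - ba, giving 8 signed words (2^3 = 8).
Words beginning with b1 determine it all:
  the word b1b2b4b3 carries sign +1 and contributes +[[[b1, b2], b4], b3]
  the word b1b4b2b3 carries sign -1 and contributes -[[[b1, b4], b2], b3]


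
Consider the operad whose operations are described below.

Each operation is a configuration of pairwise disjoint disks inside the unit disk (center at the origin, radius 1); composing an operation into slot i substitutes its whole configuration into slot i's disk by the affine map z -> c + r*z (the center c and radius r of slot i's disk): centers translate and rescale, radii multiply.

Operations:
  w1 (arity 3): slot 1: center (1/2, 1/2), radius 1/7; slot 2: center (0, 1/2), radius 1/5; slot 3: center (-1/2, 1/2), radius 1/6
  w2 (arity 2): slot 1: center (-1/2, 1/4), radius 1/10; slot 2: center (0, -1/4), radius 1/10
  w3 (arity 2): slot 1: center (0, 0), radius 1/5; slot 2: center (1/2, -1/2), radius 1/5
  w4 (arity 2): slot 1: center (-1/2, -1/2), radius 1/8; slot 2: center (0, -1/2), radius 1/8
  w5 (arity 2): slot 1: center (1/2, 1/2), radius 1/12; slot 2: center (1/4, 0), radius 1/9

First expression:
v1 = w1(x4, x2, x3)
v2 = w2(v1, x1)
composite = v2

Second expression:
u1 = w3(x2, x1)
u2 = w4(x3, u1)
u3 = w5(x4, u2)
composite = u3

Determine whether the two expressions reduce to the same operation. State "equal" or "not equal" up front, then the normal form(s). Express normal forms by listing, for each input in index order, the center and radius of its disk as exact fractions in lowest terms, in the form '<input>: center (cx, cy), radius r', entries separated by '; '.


not equal; the first gives x1: center (0, -1/4), radius 1/10; x2: center (-1/2, 3/10), radius 1/50; x3: center (-11/20, 3/10), radius 1/60; x4: center (-9/20, 3/10), radius 1/70 and the second x1: center (37/144, -1/16), radius 1/360; x2: center (1/4, -1/18), radius 1/360; x3: center (7/36, -1/18), radius 1/72; x4: center (1/2, 1/2), radius 1/12

Normal form of the first expression: x1: center (0, -1/4), radius 1/10; x2: center (-1/2, 3/10), radius 1/50; x3: center (-11/20, 3/10), radius 1/60; x4: center (-9/20, 3/10), radius 1/70
Normal form of the second expression: x1: center (37/144, -1/16), radius 1/360; x2: center (1/4, -1/18), radius 1/360; x3: center (7/36, -1/18), radius 1/72; x4: center (1/2, 1/2), radius 1/12
The normal forms differ: not equal.


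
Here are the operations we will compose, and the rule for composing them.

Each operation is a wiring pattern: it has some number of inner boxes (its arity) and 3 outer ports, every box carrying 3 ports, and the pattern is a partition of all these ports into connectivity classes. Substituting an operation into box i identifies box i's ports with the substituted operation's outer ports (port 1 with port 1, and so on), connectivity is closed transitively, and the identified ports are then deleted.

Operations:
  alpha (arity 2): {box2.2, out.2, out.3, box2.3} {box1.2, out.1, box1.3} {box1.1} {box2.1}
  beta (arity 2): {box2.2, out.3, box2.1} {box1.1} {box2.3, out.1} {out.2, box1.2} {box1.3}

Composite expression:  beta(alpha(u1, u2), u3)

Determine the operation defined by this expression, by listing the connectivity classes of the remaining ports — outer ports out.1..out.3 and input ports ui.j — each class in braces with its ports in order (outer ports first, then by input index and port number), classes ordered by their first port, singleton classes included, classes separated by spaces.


{out.1, u3.3} {out.2, u2.2, u2.3} {out.3, u3.1, u3.2} {u1.1} {u1.2, u1.3} {u2.1}

After gluing at beta, chains via deleted ports link the u-ports.
after alpha, the pattern on (u1, u2) reads {out.1, u1.2, u1.3} {out.2, out.3, u2.2, u2.3} {u1.1} {u2.1} (out.j = its outer ports)
after beta, the pattern on (u1, u2, u3) reads {out.1, u3.3} {out.2, u2.2, u2.3} {out.3, u3.1, u3.2} {u1.1} {u1.2, u1.3} {u2.1} (out.j = its outer ports)


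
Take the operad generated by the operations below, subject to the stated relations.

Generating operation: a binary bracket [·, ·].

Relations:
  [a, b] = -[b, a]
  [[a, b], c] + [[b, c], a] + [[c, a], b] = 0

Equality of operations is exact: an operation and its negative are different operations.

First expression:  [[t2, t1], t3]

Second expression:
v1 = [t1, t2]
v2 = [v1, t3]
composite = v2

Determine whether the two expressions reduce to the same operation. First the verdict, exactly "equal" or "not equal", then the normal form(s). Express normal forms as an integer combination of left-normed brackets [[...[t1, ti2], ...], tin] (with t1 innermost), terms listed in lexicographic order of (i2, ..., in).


not equal; first: -[[t1, t2], t3]; second: [[t1, t2], t3]


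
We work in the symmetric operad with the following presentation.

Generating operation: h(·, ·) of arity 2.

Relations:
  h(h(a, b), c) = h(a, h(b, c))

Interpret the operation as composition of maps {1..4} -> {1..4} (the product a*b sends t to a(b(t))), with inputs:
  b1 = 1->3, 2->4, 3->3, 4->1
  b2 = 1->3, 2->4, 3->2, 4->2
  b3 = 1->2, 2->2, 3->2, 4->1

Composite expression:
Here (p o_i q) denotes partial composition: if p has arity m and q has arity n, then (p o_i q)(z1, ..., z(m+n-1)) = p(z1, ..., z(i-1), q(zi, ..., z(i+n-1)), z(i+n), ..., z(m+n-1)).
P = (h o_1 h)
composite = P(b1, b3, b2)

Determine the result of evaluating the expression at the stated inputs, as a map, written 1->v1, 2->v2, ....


1->4, 2->3, 3->4, 4->4

h(b1, b3) = 1->4, 2->4, 3->4, 4->3
h(h(b1, b3), b2) = 1->4, 2->3, 3->4, 4->4


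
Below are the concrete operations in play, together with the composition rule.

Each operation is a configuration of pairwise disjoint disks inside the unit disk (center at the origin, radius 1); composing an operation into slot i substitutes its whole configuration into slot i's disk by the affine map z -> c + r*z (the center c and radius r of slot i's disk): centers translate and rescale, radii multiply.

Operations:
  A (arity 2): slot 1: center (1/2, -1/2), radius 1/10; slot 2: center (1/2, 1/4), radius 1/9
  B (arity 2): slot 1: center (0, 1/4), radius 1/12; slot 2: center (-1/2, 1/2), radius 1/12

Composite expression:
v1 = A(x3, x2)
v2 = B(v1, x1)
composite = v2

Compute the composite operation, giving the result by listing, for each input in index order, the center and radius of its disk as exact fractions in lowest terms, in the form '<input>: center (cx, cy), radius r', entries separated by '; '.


Nesting under B composes maps z -> c + r*z down each x-path.
x3: after 2 affine steps, its disk has center (1/24, 5/24), radius 1/120
x2: after 2 affine steps, its disk has center (1/24, 13/48), radius 1/108
x1: after 1 affine step, its disk has center (-1/2, 1/2), radius 1/12

x1: center (-1/2, 1/2), radius 1/12; x2: center (1/24, 13/48), radius 1/108; x3: center (1/24, 5/24), radius 1/120


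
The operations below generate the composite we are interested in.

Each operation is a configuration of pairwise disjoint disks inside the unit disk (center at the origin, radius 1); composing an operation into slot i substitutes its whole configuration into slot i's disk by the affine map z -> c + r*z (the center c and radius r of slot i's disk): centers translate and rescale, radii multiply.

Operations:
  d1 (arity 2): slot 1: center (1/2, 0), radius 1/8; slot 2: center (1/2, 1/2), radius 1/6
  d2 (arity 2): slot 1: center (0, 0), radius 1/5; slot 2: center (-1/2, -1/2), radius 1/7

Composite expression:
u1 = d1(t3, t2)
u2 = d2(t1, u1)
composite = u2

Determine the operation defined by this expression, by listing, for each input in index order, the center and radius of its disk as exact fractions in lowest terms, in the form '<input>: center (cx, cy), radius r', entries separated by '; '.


t1: center (0, 0), radius 1/5; t2: center (-3/7, -3/7), radius 1/42; t3: center (-3/7, -1/2), radius 1/56

Affine substitution under d2: radii multiply and t-centers shift.
tracing t1 down its 1-map path: center (0, 0), radius 1/5
tracing t3 down its 2-map path: center (-3/7, -1/2), radius 1/56
tracing t2 down its 2-map path: center (-3/7, -3/7), radius 1/42


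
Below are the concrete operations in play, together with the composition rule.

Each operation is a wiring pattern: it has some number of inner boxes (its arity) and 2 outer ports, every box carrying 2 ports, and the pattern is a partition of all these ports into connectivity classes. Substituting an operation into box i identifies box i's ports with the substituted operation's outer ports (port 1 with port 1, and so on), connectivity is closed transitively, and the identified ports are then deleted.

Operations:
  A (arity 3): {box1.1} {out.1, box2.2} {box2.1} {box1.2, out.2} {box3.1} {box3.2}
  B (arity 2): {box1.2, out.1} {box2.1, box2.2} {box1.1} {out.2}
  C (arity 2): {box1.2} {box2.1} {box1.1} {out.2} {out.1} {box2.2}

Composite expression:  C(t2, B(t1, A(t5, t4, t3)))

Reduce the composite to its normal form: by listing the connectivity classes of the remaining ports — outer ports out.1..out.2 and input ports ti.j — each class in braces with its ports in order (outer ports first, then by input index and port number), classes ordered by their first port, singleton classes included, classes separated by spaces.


{out.1} {out.2} {t1.1} {t1.2} {t2.1} {t2.2} {t3.1} {t3.2} {t4.1} {t4.2, t5.2} {t5.1}

Connectivity passes through glued C-boundaries; trace each wire chain.
composing A on (t5, t4, t3), with out.j its own outer ports: {out.1, t4.2} {out.2, t5.2} {t3.1} {t3.2} {t4.1} {t5.1}
composing B on (t1, t5, t4, t3), with out.j its own outer ports: {out.1, t1.2} {out.2} {t1.1} {t3.1} {t3.2} {t4.1} {t4.2, t5.2} {t5.1}
composing C on (t2, t1, t5, t4, t3), with out.j its own outer ports: {out.1} {out.2} {t1.1} {t1.2} {t2.1} {t2.2} {t3.1} {t3.2} {t4.1} {t4.2, t5.2} {t5.1}


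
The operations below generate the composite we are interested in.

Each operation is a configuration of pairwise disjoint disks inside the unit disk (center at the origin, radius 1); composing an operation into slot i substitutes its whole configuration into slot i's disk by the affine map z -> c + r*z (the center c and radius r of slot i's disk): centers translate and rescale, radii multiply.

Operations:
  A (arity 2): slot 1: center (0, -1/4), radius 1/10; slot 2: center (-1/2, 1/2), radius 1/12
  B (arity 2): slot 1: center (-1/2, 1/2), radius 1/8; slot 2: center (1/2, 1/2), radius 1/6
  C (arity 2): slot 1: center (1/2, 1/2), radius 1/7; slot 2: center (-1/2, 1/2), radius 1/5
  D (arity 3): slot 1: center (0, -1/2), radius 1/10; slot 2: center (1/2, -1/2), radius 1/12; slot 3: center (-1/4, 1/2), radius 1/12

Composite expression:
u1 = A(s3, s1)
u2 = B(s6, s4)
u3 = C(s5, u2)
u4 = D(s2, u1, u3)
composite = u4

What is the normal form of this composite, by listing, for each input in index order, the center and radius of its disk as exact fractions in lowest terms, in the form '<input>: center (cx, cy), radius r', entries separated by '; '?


s1: center (11/24, -11/24), radius 1/144; s2: center (0, -1/2), radius 1/10; s3: center (1/2, -25/48), radius 1/120; s4: center (-17/60, 11/20), radius 1/360; s5: center (-5/24, 13/24), radius 1/84; s6: center (-3/10, 11/20), radius 1/480


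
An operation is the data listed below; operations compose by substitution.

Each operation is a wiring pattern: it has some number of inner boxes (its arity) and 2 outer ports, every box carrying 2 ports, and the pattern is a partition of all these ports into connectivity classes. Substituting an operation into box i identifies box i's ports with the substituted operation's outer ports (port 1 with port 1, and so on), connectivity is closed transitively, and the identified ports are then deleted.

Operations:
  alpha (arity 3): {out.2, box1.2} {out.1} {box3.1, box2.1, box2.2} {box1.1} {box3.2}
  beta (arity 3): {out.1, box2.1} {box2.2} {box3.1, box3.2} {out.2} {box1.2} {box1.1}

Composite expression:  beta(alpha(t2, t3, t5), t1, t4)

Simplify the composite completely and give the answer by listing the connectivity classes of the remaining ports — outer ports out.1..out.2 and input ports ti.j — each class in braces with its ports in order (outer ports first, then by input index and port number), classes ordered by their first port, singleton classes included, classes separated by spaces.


{out.1, t1.1} {out.2} {t1.2} {t2.1} {t2.2} {t3.1, t3.2, t5.1} {t4.1, t4.2} {t5.2}


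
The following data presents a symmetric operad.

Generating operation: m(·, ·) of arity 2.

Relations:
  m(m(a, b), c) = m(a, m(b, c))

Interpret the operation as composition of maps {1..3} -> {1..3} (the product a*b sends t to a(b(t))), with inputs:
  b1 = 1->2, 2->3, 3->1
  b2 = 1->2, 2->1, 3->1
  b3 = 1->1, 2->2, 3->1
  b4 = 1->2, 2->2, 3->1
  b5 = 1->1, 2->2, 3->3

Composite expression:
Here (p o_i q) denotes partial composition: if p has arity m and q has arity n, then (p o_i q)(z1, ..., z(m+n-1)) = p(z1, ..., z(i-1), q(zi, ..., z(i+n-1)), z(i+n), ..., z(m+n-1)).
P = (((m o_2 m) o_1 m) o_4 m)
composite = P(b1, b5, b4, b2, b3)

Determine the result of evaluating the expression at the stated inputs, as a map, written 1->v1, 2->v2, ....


1->3, 2->3, 3->3

m(b1, b5) = 1->2, 2->3, 3->1
m(b2, b3) = 1->2, 2->1, 3->2
m(b4, m(b2, b3)) = 1->2, 2->2, 3->2
m(m(b1, b5), m(b4, m(b2, b3))) = 1->3, 2->3, 3->3


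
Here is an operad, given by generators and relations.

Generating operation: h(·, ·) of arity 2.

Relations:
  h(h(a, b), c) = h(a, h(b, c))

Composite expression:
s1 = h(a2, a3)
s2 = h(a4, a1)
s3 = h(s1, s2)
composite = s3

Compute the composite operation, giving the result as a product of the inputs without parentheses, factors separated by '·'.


a2 · a3 · a4 · a1

The h-tree's shape is irrelevant; the a-reading-order decides.
h(a2, a3) collapses to a2 · a3
h(a4, a1) collapses to a4 · a1
h(h(a2, a3), h(a4, a1)) collapses to a2 · a3 · a4 · a1


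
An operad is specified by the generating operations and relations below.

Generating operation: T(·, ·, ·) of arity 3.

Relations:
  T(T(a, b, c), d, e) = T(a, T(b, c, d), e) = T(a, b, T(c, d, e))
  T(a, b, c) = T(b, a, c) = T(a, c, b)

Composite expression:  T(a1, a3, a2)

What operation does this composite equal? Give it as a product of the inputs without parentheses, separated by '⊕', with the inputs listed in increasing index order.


a1 ⊕ a2 ⊕ a3

Both nesting and order wash out for T; what remains is which a's occur.
T(a1, a3, a2) spells out as a1 ⊕ a3 ⊕ a2
the factors in increasing index order: a1 ⊕ a2 ⊕ a3


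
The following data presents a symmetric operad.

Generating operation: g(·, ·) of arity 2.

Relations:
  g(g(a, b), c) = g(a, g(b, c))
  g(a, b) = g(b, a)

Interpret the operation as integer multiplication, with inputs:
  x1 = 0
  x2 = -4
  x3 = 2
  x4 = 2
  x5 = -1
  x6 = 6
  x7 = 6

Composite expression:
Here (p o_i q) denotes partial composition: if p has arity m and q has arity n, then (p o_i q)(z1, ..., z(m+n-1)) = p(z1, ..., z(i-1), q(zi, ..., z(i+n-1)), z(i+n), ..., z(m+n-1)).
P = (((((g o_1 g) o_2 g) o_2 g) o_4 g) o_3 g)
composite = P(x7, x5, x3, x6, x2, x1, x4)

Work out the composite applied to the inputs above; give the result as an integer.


0


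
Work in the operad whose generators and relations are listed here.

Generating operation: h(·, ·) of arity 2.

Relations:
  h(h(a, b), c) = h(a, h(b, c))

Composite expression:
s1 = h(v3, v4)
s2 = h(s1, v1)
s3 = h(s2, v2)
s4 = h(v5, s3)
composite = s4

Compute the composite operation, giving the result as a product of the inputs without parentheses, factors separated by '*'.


v5 * v3 * v4 * v1 * v2

Associativity of h dissolves the nesting; only the v-input order survives.
h(v3, v4) flattens to v3 * v4
h(h(v3, v4), v1) flattens to v3 * v4 * v1
h(h(h(v3, v4), v1), v2) flattens to v3 * v4 * v1 * v2
h(v5, h(h(h(v3, v4), v1), v2)) flattens to v5 * v3 * v4 * v1 * v2


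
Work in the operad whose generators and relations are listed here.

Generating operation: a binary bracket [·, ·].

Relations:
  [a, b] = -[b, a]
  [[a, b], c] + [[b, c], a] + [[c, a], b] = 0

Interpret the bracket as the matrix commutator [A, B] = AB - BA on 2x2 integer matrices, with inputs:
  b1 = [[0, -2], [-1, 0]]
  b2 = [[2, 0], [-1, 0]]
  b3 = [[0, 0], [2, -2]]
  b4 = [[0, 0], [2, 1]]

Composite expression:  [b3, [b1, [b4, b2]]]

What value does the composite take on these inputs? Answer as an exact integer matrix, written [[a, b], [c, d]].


[[0, 0], [-24, 0]]

[b4, b2] = [[0, 0], [3, 0]]
[b1, [b4, b2]] = [[-6, 0], [0, 6]]
[b3, [b1, [b4, b2]]] = [[0, 0], [-24, 0]]


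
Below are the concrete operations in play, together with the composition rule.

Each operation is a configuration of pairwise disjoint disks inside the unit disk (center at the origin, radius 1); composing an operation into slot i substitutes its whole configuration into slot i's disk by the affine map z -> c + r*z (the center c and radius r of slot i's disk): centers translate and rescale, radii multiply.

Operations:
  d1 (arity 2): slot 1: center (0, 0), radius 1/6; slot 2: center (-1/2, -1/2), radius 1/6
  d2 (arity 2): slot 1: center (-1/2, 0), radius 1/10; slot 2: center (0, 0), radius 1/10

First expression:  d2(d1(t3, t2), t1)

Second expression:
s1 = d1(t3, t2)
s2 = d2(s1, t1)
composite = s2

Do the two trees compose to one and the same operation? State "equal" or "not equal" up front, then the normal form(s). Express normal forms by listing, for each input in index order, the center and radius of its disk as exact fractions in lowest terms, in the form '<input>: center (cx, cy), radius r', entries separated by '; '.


equal — both sides give t1: center (0, 0), radius 1/10; t2: center (-11/20, -1/20), radius 1/60; t3: center (-1/2, 0), radius 1/60

In normal form, the first expression is t1: center (0, 0), radius 1/10; t2: center (-11/20, -1/20), radius 1/60; t3: center (-1/2, 0), radius 1/60
In normal form, the second expression is t1: center (0, 0), radius 1/10; t2: center (-11/20, -1/20), radius 1/60; t3: center (-1/2, 0), radius 1/60
The forms coincide; equal.


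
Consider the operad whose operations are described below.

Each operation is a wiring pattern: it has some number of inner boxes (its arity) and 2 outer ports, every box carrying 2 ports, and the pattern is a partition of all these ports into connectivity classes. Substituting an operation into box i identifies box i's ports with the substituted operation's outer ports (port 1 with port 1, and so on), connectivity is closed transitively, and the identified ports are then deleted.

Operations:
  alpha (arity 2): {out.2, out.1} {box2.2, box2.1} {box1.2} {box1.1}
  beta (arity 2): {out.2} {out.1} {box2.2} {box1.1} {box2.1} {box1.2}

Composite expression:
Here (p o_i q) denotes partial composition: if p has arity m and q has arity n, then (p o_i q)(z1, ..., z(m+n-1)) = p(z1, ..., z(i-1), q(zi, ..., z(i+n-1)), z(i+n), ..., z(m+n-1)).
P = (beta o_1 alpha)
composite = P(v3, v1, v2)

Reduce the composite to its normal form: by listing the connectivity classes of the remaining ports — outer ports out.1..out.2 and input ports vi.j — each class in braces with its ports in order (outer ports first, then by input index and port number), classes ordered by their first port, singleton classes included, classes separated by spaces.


Two ports join when wires chain via beta-identified ports.
stage alpha: inputs (v3, v1), connectivity {out.1, out.2} {v1.1, v1.2} {v3.1} {v3.2}, out.j its boundary
stage beta: inputs (v3, v1, v2), connectivity {out.1} {out.2} {v1.1, v1.2} {v2.1} {v2.2} {v3.1} {v3.2}, out.j its boundary

{out.1} {out.2} {v1.1, v1.2} {v2.1} {v2.2} {v3.1} {v3.2}
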